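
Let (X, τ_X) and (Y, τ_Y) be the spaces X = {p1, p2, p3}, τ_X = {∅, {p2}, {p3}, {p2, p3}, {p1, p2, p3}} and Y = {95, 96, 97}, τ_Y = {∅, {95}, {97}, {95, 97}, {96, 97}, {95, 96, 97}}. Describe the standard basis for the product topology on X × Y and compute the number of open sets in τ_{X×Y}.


Basis B = {∅ × ∅, {p2} × {95}, {p2} × {97}, {p3} × {95}, {p3} × {97}, {p2} × {95, 97}, {p2, p3} × {95}, {p2} × {96, 97}, {p2, p3} × {97}, {p3} × {95, 97}, {p3} × {96, 97}, {p1, p2, p3} × {95}, {p1, p2, p3} × {97}, {p2} × {95, 96, 97}, {p3} × {95, 96, 97}, {p2, p3} × {95, 97}, {p2, p3} × {96, 97}, {p1, p2, p3} × {95, 97}, {p1, p2, p3} × {96, 97}, {p2, p3} × {95, 96, 97}, {p1, p2, p3} × {95, 96, 97}}; |τ_{X×Y}| = 70.

Enumerate products U × V with U ∈ τ_X, V ∈ τ_Y (deduplicated):
  ∅ × ∅ = {} (∅)
  {p2} × {95} = {(p2,95)}
  {p2} × {97} = {(p2,97)}
  {p3} × {95} = {(p3,95)}
  {p3} × {97} = {(p3,97)}
  {p2} × {95, 97} = {(p2,95), (p2,97)}
  {p2, p3} × {95} = {(p2,95), (p3,95)}
  {p2} × {96, 97} = {(p2,96), (p2,97)}
  {p2, p3} × {97} = {(p2,97), (p3,97)}
  {p3} × {95, 97} = {(p3,95), (p3,97)}
  {p3} × {96, 97} = {(p3,96), (p3,97)}
  {p1, p2, p3} × {95} = {(p1,95), (p2,95), (p3,95)}
  {p1, p2, p3} × {97} = {(p1,97), (p2,97), (p3,97)}
  {p2} × {95, 96, 97} = {(p2,95), (p2,96), (p2,97)}
  {p3} × {95, 96, 97} = {(p3,95), (p3,96), (p3,97)}
  {p2, p3} × {95, 97} = {(p2,95), (p2,97), (p3,95), (p3,97)}
  {p2, p3} × {96, 97} = {(p2,96), (p2,97), (p3,96), (p3,97)}
  {p1, p2, p3} × {95, 97} = {(p1,95), (p1,97), (p2,95), (p2,97), (p3,95), (p3,97)}
  {p1, p2, p3} × {96, 97} = {(p1,96), (p1,97), (p2,96), (p2,97), (p3,96), (p3,97)}
  {p2, p3} × {95, 96, 97} = {(p2,95), (p2,96), (p2,97), (p3,95), (p3,96), (p3,97)}
  {p1, p2, p3} × {95, 96, 97} = {(p1,95), (p1,96), (p1,97), (p2,95), (p2,96), (p2,97), (p3,95), (p3,96), (p3,97)}
These 21 distinct sets form the basis B.
Close under arbitrary unions to get τ_{X×Y}; counting gives |τ_{X×Y}| = 70.


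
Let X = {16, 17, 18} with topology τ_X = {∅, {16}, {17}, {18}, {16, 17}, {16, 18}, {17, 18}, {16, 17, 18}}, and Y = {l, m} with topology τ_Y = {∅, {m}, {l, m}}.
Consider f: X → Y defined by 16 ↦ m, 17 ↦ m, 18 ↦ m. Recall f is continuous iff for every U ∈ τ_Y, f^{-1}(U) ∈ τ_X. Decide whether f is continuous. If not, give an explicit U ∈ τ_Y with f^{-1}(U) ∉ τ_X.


f IS continuous.

Compute f^{-1}(U) for each U ∈ τ_Y:
  U = ∅: f^{-1}(U) = ∅ ∈ τ_X ✓.
  U = {m}: f^{-1}(U) = {16, 17, 18} ∈ τ_X ✓.
  U = {l, m}: f^{-1}(U) = {16, 17, 18} ∈ τ_X ✓.
Every preimage lies in τ_X, so f IS continuous.


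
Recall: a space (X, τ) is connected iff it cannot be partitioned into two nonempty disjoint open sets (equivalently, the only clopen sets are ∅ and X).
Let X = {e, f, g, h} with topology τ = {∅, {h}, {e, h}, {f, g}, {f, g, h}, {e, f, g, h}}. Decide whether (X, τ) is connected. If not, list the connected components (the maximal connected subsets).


(X, τ) is disconnected; components = [{e, h}, {f, g}].

Find clopen sets (U ∈ τ with X ∖ U ∈ τ):
  U = ∅, X ∖ U = {e, f, g, h} — both open, so U is clopen.
  U = {e, h}, X ∖ U = {f, g} — both open, so U is clopen.
  U = {f, g}, X ∖ U = {e, h} — both open, so U is clopen.
  U = {e, f, g, h}, X ∖ U = ∅ — both open, so U is clopen.
Nontrivial clopen(s) exist: e.g. {f, g}. So (X, τ) is disconnected.
Compute connected components by grouping points that agree on all clopens:
  component: {e, h}
  component: {f, g}


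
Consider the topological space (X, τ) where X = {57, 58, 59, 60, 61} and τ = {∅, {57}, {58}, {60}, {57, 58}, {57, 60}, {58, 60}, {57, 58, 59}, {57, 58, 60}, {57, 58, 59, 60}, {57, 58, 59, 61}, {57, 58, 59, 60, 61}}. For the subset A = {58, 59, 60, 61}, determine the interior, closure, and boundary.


int(A) = {58, 60}, cl(A) = {58, 59, 60, 61}, ∂A = {59, 61}.

Closed sets in (X, τ) are complements of opens:
  closed(X, τ) = {∅, {60}, {61}, {59, 61}, {60, 61}, {57, 59, 61}, {58, 59, 61}, {59, 60, 61}, {57, 58, 59, 61}, {57, 59, 60, 61}, {58, 59, 60, 61}, {57, 58, 59, 60, 61}}.
int(A) = ⋃ {U ∈ τ : U ⊆ A}. Opens contained in A: ∅, {58}, {60}, {58, 60}.
Taking the union of these: int(A) = {58, 60}.
cl(A) = ⋂ {C closed : A ⊆ C}. Closed sets containing A: {58, 59, 60, 61}, {57, 58, 59, 60, 61}.
Intersecting these: cl(A) = {58, 59, 60, 61}.
∂A = cl(A) ∖ int(A) = {58, 59, 60, 61} ∖ {58, 60} = {59, 61}.


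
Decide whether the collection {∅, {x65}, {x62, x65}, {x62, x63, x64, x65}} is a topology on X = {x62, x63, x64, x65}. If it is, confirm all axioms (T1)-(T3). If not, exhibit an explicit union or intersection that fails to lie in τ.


τ IS a topology on X.

Axiom (T1): ∅ ∈ τ? Yes; X ∈ τ? Yes.
Axiom (T2/T3): check pairwise unions and intersections of members of τ.
All pairwise intersections and unions checked — each lies in τ. Therefore τ satisfies (T1), (T2), (T3): it IS a topology on X.


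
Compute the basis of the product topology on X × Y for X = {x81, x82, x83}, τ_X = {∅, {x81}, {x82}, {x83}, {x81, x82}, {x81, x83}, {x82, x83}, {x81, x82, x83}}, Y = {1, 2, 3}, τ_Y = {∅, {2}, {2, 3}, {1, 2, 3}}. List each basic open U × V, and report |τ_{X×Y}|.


Basis B = {∅ × ∅, {x81} × {2}, {x82} × {2}, {x83} × {2}, {x81} × {2, 3}, {x81, x82} × {2}, {x81, x83} × {2}, {x82} × {2, 3}, {x82, x83} × {2}, {x83} × {2, 3}, {x81} × {1, 2, 3}, {x81, x82, x83} × {2}, {x82} × {1, 2, 3}, {x83} × {1, 2, 3}, {x81, x82} × {2, 3}, {x81, x83} × {2, 3}, {x82, x83} × {2, 3}, {x81, x82} × {1, 2, 3}, {x81, x83} × {1, 2, 3}, {x81, x82, x83} × {2, 3}, {x82, x83} × {1, 2, 3}, {x81, x82, x83} × {1, 2, 3}}; |τ_{X×Y}| = 64.

Enumerate products U × V with U ∈ τ_X, V ∈ τ_Y (deduplicated):
  ∅ × ∅ = {} (∅)
  {x81} × {2} = {(x81,2)}
  {x82} × {2} = {(x82,2)}
  {x83} × {2} = {(x83,2)}
  {x81} × {2, 3} = {(x81,2), (x81,3)}
  {x81, x82} × {2} = {(x81,2), (x82,2)}
  {x81, x83} × {2} = {(x81,2), (x83,2)}
  {x82} × {2, 3} = {(x82,2), (x82,3)}
  {x82, x83} × {2} = {(x82,2), (x83,2)}
  {x83} × {2, 3} = {(x83,2), (x83,3)}
  {x81} × {1, 2, 3} = {(x81,1), (x81,2), (x81,3)}
  {x81, x82, x83} × {2} = {(x81,2), (x82,2), (x83,2)}
  {x82} × {1, 2, 3} = {(x82,1), (x82,2), (x82,3)}
  {x83} × {1, 2, 3} = {(x83,1), (x83,2), (x83,3)}
  {x81, x82} × {2, 3} = {(x81,2), (x81,3), (x82,2), (x82,3)}
  {x81, x83} × {2, 3} = {(x81,2), (x81,3), (x83,2), (x83,3)}
  {x82, x83} × {2, 3} = {(x82,2), (x82,3), (x83,2), (x83,3)}
  {x81, x82} × {1, 2, 3} = {(x81,1), (x81,2), (x81,3), (x82,1), (x82,2), (x82,3)}
  {x81, x83} × {1, 2, 3} = {(x81,1), (x81,2), (x81,3), (x83,1), (x83,2), (x83,3)}
  {x81, x82, x83} × {2, 3} = {(x81,2), (x81,3), (x82,2), (x82,3), (x83,2), (x83,3)}
  {x82, x83} × {1, 2, 3} = {(x82,1), (x82,2), (x82,3), (x83,1), (x83,2), (x83,3)}
  {x81, x82, x83} × {1, 2, 3} = {(x81,1), (x81,2), (x81,3), (x82,1), (x82,2), (x82,3), (x83,1), (x83,2), (x83,3)}
These 22 distinct sets form the basis B.
Close under arbitrary unions to get τ_{X×Y}; counting gives |τ_{X×Y}| = 64.


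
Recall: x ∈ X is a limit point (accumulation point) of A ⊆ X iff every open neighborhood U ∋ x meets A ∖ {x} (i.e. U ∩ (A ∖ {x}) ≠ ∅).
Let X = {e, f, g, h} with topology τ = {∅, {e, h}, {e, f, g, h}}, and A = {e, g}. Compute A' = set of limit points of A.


A' = {f, g, h}

For each x ∈ X, list the open sets U ∈ τ with x ∈ U, then check whether U ∩ (A ∖ {x}) ≠ ∅ for every such U.
  x = e: open {e, h} ∋ x has {e, h} ∩ (A ∖ {e}) = ∅, so x is NOT a limit point.
  x = f: opens ∋ x are {e, f, g, h}; each meets A ∖ {f}, so x IS a limit point.
  x = g: opens ∋ x are {e, f, g, h}; each meets A ∖ {g}, so x IS a limit point.
  x = h: opens ∋ x are {e, h}, {e, f, g, h}; each meets A ∖ {h}, so x IS a limit point.
Collecting: A' = {f, g, h}.


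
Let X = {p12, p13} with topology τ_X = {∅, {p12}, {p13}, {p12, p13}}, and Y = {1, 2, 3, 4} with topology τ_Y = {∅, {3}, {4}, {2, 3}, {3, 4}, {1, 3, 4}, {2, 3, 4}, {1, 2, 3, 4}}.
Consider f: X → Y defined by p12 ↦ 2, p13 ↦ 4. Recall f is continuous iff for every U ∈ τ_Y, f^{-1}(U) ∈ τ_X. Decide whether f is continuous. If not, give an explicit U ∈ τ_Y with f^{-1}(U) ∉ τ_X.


f IS continuous.

Compute f^{-1}(U) for each U ∈ τ_Y:
  U = ∅: f^{-1}(U) = ∅ ∈ τ_X ✓.
  U = {3}: f^{-1}(U) = ∅ ∈ τ_X ✓.
  U = {4}: f^{-1}(U) = {p13} ∈ τ_X ✓.
  U = {2, 3}: f^{-1}(U) = {p12} ∈ τ_X ✓.
  U = {3, 4}: f^{-1}(U) = {p13} ∈ τ_X ✓.
  U = {1, 3, 4}: f^{-1}(U) = {p13} ∈ τ_X ✓.
  U = {2, 3, 4}: f^{-1}(U) = {p12, p13} ∈ τ_X ✓.
  U = {1, 2, 3, 4}: f^{-1}(U) = {p12, p13} ∈ τ_X ✓.
Every preimage lies in τ_X, so f IS continuous.


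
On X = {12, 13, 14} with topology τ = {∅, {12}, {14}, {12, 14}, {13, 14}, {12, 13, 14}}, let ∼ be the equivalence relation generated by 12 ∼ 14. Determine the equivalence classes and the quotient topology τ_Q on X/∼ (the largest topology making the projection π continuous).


X/∼ = {[12=14], [13]}; |τ_Q| = 3.

Equivalence classes: [12=14], [13].
Quotient map π: X → X/∼ sends 12 ↦ [12=14], 13 ↦ [13], 14 ↦ [12=14].
For each subset V ⊆ X/∼, compute π^{-1}(V) ⊆ X and check whether π^{-1}(V) ∈ τ. V is open in τ_Q iff π^{-1}(V) ∈ τ.
  V = {}: π^{-1}(V) = ∅ ∈ τ ✓.
  V = {[12=14]}: π^{-1}(V) = {12, 14} ∈ τ ✓.
  V = {[13]}: π^{-1}(V) = {13} ∉ τ ✗.
  V = {[12=14], [13]}: π^{-1}(V) = {12, 13, 14} ∈ τ ✓.
Open sets in the quotient: τ_Q = {{}, {[12=14]}, {[12=14], [13]}} (3 elements).


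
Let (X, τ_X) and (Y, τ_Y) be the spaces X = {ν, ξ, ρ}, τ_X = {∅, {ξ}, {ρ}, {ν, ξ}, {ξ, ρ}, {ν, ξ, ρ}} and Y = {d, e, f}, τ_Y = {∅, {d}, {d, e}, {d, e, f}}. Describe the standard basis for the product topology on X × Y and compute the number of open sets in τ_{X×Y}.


Basis B = {∅ × ∅, {ξ} × {d}, {ρ} × {d}, {ν, ξ} × {d}, {ξ} × {d, e}, {ξ, ρ} × {d}, {ρ} × {d, e}, {ν, ξ, ρ} × {d}, {ξ} × {d, e, f}, {ρ} × {d, e, f}, {ν, ξ} × {d, e}, {ξ, ρ} × {d, e}, {ν, ξ} × {d, e, f}, {ν, ξ, ρ} × {d, e}, {ξ, ρ} × {d, e, f}, {ν, ξ, ρ} × {d, e, f}}; |τ_{X×Y}| = 40.

Enumerate products U × V with U ∈ τ_X, V ∈ τ_Y (deduplicated):
  ∅ × ∅ = {} (∅)
  {ξ} × {d} = {(ξ,d)}
  {ρ} × {d} = {(ρ,d)}
  {ν, ξ} × {d} = {(ν,d), (ξ,d)}
  {ξ} × {d, e} = {(ξ,d), (ξ,e)}
  {ξ, ρ} × {d} = {(ξ,d), (ρ,d)}
  {ρ} × {d, e} = {(ρ,d), (ρ,e)}
  {ν, ξ, ρ} × {d} = {(ν,d), (ξ,d), (ρ,d)}
  {ξ} × {d, e, f} = {(ξ,d), (ξ,e), (ξ,f)}
  {ρ} × {d, e, f} = {(ρ,d), (ρ,e), (ρ,f)}
  {ν, ξ} × {d, e} = {(ν,d), (ν,e), (ξ,d), (ξ,e)}
  {ξ, ρ} × {d, e} = {(ξ,d), (ξ,e), (ρ,d), (ρ,e)}
  {ν, ξ} × {d, e, f} = {(ν,d), (ν,e), (ν,f), (ξ,d), (ξ,e), (ξ,f)}
  {ν, ξ, ρ} × {d, e} = {(ν,d), (ν,e), (ξ,d), (ξ,e), (ρ,d), (ρ,e)}
  {ξ, ρ} × {d, e, f} = {(ξ,d), (ξ,e), (ξ,f), (ρ,d), (ρ,e), (ρ,f)}
  {ν, ξ, ρ} × {d, e, f} = {(ν,d), (ν,e), (ν,f), (ξ,d), (ξ,e), (ξ,f), (ρ,d), (ρ,e), (ρ,f)}
These 16 distinct sets form the basis B.
Close under arbitrary unions to get τ_{X×Y}; counting gives |τ_{X×Y}| = 40.


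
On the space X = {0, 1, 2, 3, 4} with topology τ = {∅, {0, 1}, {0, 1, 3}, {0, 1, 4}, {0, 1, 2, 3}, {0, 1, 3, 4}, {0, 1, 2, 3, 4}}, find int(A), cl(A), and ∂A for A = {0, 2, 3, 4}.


int(A) = ∅, cl(A) = {0, 1, 2, 3, 4}, ∂A = {0, 1, 2, 3, 4}.

Closed sets in (X, τ) are complements of opens:
  closed(X, τ) = {∅, {2}, {4}, {2, 3}, {2, 4}, {2, 3, 4}, {0, 1, 2, 3, 4}}.
int(A) = ⋃ {U ∈ τ : U ⊆ A}. Opens contained in A: ∅.
Taking the union of these: int(A) = ∅.
cl(A) = ⋂ {C closed : A ⊆ C}. Closed sets containing A: {0, 1, 2, 3, 4}.
Intersecting these: cl(A) = {0, 1, 2, 3, 4}.
∂A = cl(A) ∖ int(A) = {0, 1, 2, 3, 4} ∖ ∅ = {0, 1, 2, 3, 4}.


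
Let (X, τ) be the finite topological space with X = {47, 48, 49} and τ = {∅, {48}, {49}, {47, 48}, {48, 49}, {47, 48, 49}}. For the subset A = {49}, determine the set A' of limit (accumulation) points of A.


A' = ∅

For each x ∈ X, list the open sets U ∈ τ with x ∈ U, then check whether U ∩ (A ∖ {x}) ≠ ∅ for every such U.
  x = 47: open {47, 48} ∋ x has {47, 48} ∩ (A ∖ {47}) = ∅, so x is NOT a limit point.
  x = 48: open {48} ∋ x has {48} ∩ (A ∖ {48}) = ∅, so x is NOT a limit point.
  x = 49: open {49} ∋ x has {49} ∩ (A ∖ {49}) = ∅, so x is NOT a limit point.
Collecting: A' = ∅.


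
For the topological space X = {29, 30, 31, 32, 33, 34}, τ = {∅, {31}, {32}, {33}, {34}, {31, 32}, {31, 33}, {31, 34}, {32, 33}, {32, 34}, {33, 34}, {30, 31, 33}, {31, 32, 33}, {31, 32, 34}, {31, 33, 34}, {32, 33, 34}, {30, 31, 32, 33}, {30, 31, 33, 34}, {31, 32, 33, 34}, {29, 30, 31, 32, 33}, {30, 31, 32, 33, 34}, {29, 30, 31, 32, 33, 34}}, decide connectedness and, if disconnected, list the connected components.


(X, τ) is disconnected; components = [{34}, {29, 30, 31, 32, 33}].

Find clopen sets (U ∈ τ with X ∖ U ∈ τ):
  U = ∅, X ∖ U = {29, 30, 31, 32, 33, 34} — both open, so U is clopen.
  U = {34}, X ∖ U = {29, 30, 31, 32, 33} — both open, so U is clopen.
  U = {29, 30, 31, 32, 33}, X ∖ U = {34} — both open, so U is clopen.
  U = {29, 30, 31, 32, 33, 34}, X ∖ U = ∅ — both open, so U is clopen.
Nontrivial clopen(s) exist: e.g. {29, 30, 31, 32, 33}. So (X, τ) is disconnected.
Compute connected components by grouping points that agree on all clopens:
  component: {34}
  component: {29, 30, 31, 32, 33}


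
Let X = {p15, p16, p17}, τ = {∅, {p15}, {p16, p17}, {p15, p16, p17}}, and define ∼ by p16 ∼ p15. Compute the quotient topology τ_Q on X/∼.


X/∼ = {[p15=p16], [p17]}; |τ_Q| = 2.

Equivalence classes: [p15=p16], [p17].
Quotient map π: X → X/∼ sends p15 ↦ [p15=p16], p16 ↦ [p15=p16], p17 ↦ [p17].
For each subset V ⊆ X/∼, compute π^{-1}(V) ⊆ X and check whether π^{-1}(V) ∈ τ. V is open in τ_Q iff π^{-1}(V) ∈ τ.
  V = {}: π^{-1}(V) = ∅ ∈ τ ✓.
  V = {[p15=p16]}: π^{-1}(V) = {p15, p16} ∉ τ ✗.
  V = {[p17]}: π^{-1}(V) = {p17} ∉ τ ✗.
  V = {[p15=p16], [p17]}: π^{-1}(V) = {p15, p16, p17} ∈ τ ✓.
Open sets in the quotient: τ_Q = {{}, {[p15=p16], [p17]}} (2 elements).


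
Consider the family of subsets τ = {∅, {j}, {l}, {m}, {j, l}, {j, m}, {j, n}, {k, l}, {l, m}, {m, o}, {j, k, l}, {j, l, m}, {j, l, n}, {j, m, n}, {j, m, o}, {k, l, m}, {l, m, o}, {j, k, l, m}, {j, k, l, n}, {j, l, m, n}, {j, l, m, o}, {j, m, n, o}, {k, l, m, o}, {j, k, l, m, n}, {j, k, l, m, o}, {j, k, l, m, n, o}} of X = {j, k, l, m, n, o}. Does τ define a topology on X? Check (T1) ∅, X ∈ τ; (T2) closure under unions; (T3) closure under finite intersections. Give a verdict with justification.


τ is NOT a topology on X.

Axiom (T1): ∅ ∈ τ? Yes; X ∈ τ? Yes.
Axiom (T2/T3): check pairwise unions and intersections of members of τ.
Counterexample for (T2): {l} ∪ {j, m, n, o} = {j, l, m, n, o} ∉ τ. Therefore τ is NOT a topology.


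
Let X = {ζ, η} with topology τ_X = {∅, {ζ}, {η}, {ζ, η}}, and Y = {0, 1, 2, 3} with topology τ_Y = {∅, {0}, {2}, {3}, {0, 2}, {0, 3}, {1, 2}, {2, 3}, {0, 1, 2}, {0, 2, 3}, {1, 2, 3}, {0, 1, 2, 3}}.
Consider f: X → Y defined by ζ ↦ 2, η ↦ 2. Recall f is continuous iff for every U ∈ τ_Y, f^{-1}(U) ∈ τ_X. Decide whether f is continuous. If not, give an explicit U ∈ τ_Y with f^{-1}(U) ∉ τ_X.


f IS continuous.

Compute f^{-1}(U) for each U ∈ τ_Y:
  U = ∅: f^{-1}(U) = ∅ ∈ τ_X ✓.
  U = {0}: f^{-1}(U) = ∅ ∈ τ_X ✓.
  U = {2}: f^{-1}(U) = {ζ, η} ∈ τ_X ✓.
  U = {3}: f^{-1}(U) = ∅ ∈ τ_X ✓.
  U = {0, 2}: f^{-1}(U) = {ζ, η} ∈ τ_X ✓.
  U = {0, 3}: f^{-1}(U) = ∅ ∈ τ_X ✓.
  U = {1, 2}: f^{-1}(U) = {ζ, η} ∈ τ_X ✓.
  U = {2, 3}: f^{-1}(U) = {ζ, η} ∈ τ_X ✓.
  U = {0, 1, 2}: f^{-1}(U) = {ζ, η} ∈ τ_X ✓.
  U = {0, 2, 3}: f^{-1}(U) = {ζ, η} ∈ τ_X ✓.
  U = {1, 2, 3}: f^{-1}(U) = {ζ, η} ∈ τ_X ✓.
  U = {0, 1, 2, 3}: f^{-1}(U) = {ζ, η} ∈ τ_X ✓.
Every preimage lies in τ_X, so f IS continuous.


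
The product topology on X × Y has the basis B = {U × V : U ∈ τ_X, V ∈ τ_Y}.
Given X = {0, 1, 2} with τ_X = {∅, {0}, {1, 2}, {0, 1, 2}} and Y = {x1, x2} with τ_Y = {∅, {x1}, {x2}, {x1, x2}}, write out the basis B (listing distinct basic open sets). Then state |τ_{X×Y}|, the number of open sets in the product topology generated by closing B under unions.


Basis B = {∅ × ∅, {0} × {x1}, {0} × {x2}, {0} × {x1, x2}, {1, 2} × {x1}, {1, 2} × {x2}, {0, 1, 2} × {x1}, {0, 1, 2} × {x2}, {1, 2} × {x1, x2}, {0, 1, 2} × {x1, x2}}; |τ_{X×Y}| = 16.

Enumerate products U × V with U ∈ τ_X, V ∈ τ_Y (deduplicated):
  ∅ × ∅ = {} (∅)
  {0} × {x1} = {(0,x1)}
  {0} × {x2} = {(0,x2)}
  {0} × {x1, x2} = {(0,x1), (0,x2)}
  {1, 2} × {x1} = {(1,x1), (2,x1)}
  {1, 2} × {x2} = {(1,x2), (2,x2)}
  {0, 1, 2} × {x1} = {(0,x1), (1,x1), (2,x1)}
  {0, 1, 2} × {x2} = {(0,x2), (1,x2), (2,x2)}
  {1, 2} × {x1, x2} = {(1,x1), (1,x2), (2,x1), (2,x2)}
  {0, 1, 2} × {x1, x2} = {(0,x1), (0,x2), (1,x1), (1,x2), (2,x1), (2,x2)}
These 10 distinct sets form the basis B.
Close under arbitrary unions to get τ_{X×Y}; counting gives |τ_{X×Y}| = 16.


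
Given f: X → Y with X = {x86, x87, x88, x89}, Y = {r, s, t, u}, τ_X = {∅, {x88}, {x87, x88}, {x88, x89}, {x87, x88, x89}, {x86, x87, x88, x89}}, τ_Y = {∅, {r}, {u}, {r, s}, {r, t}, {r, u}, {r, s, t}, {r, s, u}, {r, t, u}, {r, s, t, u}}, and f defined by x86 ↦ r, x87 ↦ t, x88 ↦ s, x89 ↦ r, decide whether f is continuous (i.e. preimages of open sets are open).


f is NOT continuous.

Compute f^{-1}(U) for each U ∈ τ_Y:
  U = ∅: f^{-1}(U) = ∅ ∈ τ_X ✓.
  U = {r}: f^{-1}(U) = {x86, x89} ∉ τ_X ✗.
  U = {u}: f^{-1}(U) = ∅ ∈ τ_X ✓.
  U = {r, s}: f^{-1}(U) = {x86, x88, x89} ∉ τ_X ✗.
  U = {r, t}: f^{-1}(U) = {x86, x87, x89} ∉ τ_X ✗.
  U = {r, u}: f^{-1}(U) = {x86, x89} ∉ τ_X ✗.
  U = {r, s, t}: f^{-1}(U) = {x86, x87, x88, x89} ∈ τ_X ✓.
  U = {r, s, u}: f^{-1}(U) = {x86, x88, x89} ∉ τ_X ✗.
  U = {r, t, u}: f^{-1}(U) = {x86, x87, x89} ∉ τ_X ✗.
  U = {r, s, t, u}: f^{-1}(U) = {x86, x87, x88, x89} ∈ τ_X ✓.
Found U = {r} with f^{-1}(U) = {x86, x89} not in τ_X. Therefore f is NOT continuous.


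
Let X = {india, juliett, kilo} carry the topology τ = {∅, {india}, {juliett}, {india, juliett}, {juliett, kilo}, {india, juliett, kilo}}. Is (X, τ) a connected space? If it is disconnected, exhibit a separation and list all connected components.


(X, τ) is disconnected; components = [{india}, {juliett, kilo}].

Find clopen sets (U ∈ τ with X ∖ U ∈ τ):
  U = ∅, X ∖ U = {india, juliett, kilo} — both open, so U is clopen.
  U = {india}, X ∖ U = {juliett, kilo} — both open, so U is clopen.
  U = {juliett, kilo}, X ∖ U = {india} — both open, so U is clopen.
  U = {india, juliett, kilo}, X ∖ U = ∅ — both open, so U is clopen.
Nontrivial clopen(s) exist: e.g. {india}. So (X, τ) is disconnected.
Compute connected components by grouping points that agree on all clopens:
  component: {india}
  component: {juliett, kilo}


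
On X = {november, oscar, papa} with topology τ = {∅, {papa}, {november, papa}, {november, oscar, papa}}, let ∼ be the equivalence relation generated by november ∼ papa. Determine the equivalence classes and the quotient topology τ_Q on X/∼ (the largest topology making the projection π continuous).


X/∼ = {[november=papa], [oscar]}; |τ_Q| = 3.

Equivalence classes: [november=papa], [oscar].
Quotient map π: X → X/∼ sends november ↦ [november=papa], oscar ↦ [oscar], papa ↦ [november=papa].
For each subset V ⊆ X/∼, compute π^{-1}(V) ⊆ X and check whether π^{-1}(V) ∈ τ. V is open in τ_Q iff π^{-1}(V) ∈ τ.
  V = {}: π^{-1}(V) = ∅ ∈ τ ✓.
  V = {[november=papa]}: π^{-1}(V) = {november, papa} ∈ τ ✓.
  V = {[oscar]}: π^{-1}(V) = {oscar} ∉ τ ✗.
  V = {[november=papa], [oscar]}: π^{-1}(V) = {november, oscar, papa} ∈ τ ✓.
Open sets in the quotient: τ_Q = {{}, {[november=papa]}, {[november=papa], [oscar]}} (3 elements).


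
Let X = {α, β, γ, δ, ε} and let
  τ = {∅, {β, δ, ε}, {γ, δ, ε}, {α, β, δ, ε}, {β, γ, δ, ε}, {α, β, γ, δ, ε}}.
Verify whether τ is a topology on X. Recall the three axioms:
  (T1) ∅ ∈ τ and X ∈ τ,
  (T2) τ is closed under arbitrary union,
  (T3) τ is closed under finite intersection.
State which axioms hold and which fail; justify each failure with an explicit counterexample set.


τ is NOT a topology on X.

Axiom (T1): ∅ ∈ τ? Yes; X ∈ τ? Yes.
Axiom (T2/T3): check pairwise unions and intersections of members of τ.
Counterexample for (T3): {β, δ, ε} ∩ {γ, δ, ε} = {δ, ε} ∉ τ. Therefore τ is NOT a topology.


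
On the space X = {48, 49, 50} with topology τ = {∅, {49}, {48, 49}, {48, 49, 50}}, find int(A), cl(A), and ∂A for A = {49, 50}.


int(A) = {49}, cl(A) = {48, 49, 50}, ∂A = {48, 50}.

Closed sets in (X, τ) are complements of opens:
  closed(X, τ) = {∅, {50}, {48, 50}, {48, 49, 50}}.
int(A) = ⋃ {U ∈ τ : U ⊆ A}. Opens contained in A: ∅, {49}.
Taking the union of these: int(A) = {49}.
cl(A) = ⋂ {C closed : A ⊆ C}. Closed sets containing A: {48, 49, 50}.
Intersecting these: cl(A) = {48, 49, 50}.
∂A = cl(A) ∖ int(A) = {48, 49, 50} ∖ {49} = {48, 50}.


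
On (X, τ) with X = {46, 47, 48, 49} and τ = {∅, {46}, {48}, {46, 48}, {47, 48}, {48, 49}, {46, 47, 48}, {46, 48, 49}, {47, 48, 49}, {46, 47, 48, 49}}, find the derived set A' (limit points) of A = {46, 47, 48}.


A' = {47, 49}

For each x ∈ X, list the open sets U ∈ τ with x ∈ U, then check whether U ∩ (A ∖ {x}) ≠ ∅ for every such U.
  x = 46: open {46} ∋ x has {46} ∩ (A ∖ {46}) = ∅, so x is NOT a limit point.
  x = 47: opens ∋ x are {47, 48}, {46, 47, 48}, {47, 48, 49}, {46, 47, 48, 49}; each meets A ∖ {47}, so x IS a limit point.
  x = 48: open {48} ∋ x has {48} ∩ (A ∖ {48}) = ∅, so x is NOT a limit point.
  x = 49: opens ∋ x are {48, 49}, {46, 48, 49}, {47, 48, 49}, {46, 47, 48, 49}; each meets A ∖ {49}, so x IS a limit point.
Collecting: A' = {47, 49}.


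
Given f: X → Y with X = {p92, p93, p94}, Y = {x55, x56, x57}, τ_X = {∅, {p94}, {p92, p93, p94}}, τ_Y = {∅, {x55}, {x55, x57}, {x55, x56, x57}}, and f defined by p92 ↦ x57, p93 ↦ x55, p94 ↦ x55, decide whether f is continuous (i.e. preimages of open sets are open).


f is NOT continuous.

Compute f^{-1}(U) for each U ∈ τ_Y:
  U = ∅: f^{-1}(U) = ∅ ∈ τ_X ✓.
  U = {x55}: f^{-1}(U) = {p93, p94} ∉ τ_X ✗.
  U = {x55, x57}: f^{-1}(U) = {p92, p93, p94} ∈ τ_X ✓.
  U = {x55, x56, x57}: f^{-1}(U) = {p92, p93, p94} ∈ τ_X ✓.
Found U = {x55} with f^{-1}(U) = {p93, p94} not in τ_X. Therefore f is NOT continuous.


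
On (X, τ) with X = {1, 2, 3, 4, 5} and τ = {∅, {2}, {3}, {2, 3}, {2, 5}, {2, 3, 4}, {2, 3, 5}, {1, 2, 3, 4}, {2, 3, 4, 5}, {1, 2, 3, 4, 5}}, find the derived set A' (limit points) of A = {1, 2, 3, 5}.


A' = {1, 4, 5}

For each x ∈ X, list the open sets U ∈ τ with x ∈ U, then check whether U ∩ (A ∖ {x}) ≠ ∅ for every such U.
  x = 1: opens ∋ x are {1, 2, 3, 4}, {1, 2, 3, 4, 5}; each meets A ∖ {1}, so x IS a limit point.
  x = 2: open {2} ∋ x has {2} ∩ (A ∖ {2}) = ∅, so x is NOT a limit point.
  x = 3: open {3} ∋ x has {3} ∩ (A ∖ {3}) = ∅, so x is NOT a limit point.
  x = 4: opens ∋ x are {2, 3, 4}, {1, 2, 3, 4}, {2, 3, 4, 5}, {1, 2, 3, 4, 5}; each meets A ∖ {4}, so x IS a limit point.
  x = 5: opens ∋ x are {2, 5}, {2, 3, 5}, {2, 3, 4, 5}, {1, 2, 3, 4, 5}; each meets A ∖ {5}, so x IS a limit point.
Collecting: A' = {1, 4, 5}.


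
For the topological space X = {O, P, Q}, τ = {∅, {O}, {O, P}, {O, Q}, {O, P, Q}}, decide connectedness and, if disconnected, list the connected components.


(X, τ) is connected.

Find clopen sets (U ∈ τ with X ∖ U ∈ τ):
  U = ∅, X ∖ U = {O, P, Q} — both open, so U is clopen.
  U = {O, P, Q}, X ∖ U = ∅ — both open, so U is clopen.
Only trivial clopens (∅ and X) exist, so (X, τ) is connected.
Compute connected components by grouping points that agree on all clopens:
  component: {O, P, Q}


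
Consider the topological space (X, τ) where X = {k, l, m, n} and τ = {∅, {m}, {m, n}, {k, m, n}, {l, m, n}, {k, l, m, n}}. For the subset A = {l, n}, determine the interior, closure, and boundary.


int(A) = ∅, cl(A) = {k, l, n}, ∂A = {k, l, n}.

Closed sets in (X, τ) are complements of opens:
  closed(X, τ) = {∅, {k}, {l}, {k, l}, {k, l, n}, {k, l, m, n}}.
int(A) = ⋃ {U ∈ τ : U ⊆ A}. Opens contained in A: ∅.
Taking the union of these: int(A) = ∅.
cl(A) = ⋂ {C closed : A ⊆ C}. Closed sets containing A: {k, l, n}, {k, l, m, n}.
Intersecting these: cl(A) = {k, l, n}.
∂A = cl(A) ∖ int(A) = {k, l, n} ∖ ∅ = {k, l, n}.


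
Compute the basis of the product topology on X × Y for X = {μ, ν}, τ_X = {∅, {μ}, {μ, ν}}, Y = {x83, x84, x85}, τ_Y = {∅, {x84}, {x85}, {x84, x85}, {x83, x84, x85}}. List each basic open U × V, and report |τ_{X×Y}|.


Basis B = {∅ × ∅, {μ} × {x84}, {μ} × {x85}, {μ} × {x84, x85}, {μ, ν} × {x84}, {μ, ν} × {x85}, {μ} × {x83, x84, x85}, {μ, ν} × {x84, x85}, {μ, ν} × {x83, x84, x85}}; |τ_{X×Y}| = 14.

Enumerate products U × V with U ∈ τ_X, V ∈ τ_Y (deduplicated):
  ∅ × ∅ = {} (∅)
  {μ} × {x84} = {(μ,x84)}
  {μ} × {x85} = {(μ,x85)}
  {μ} × {x84, x85} = {(μ,x84), (μ,x85)}
  {μ, ν} × {x84} = {(μ,x84), (ν,x84)}
  {μ, ν} × {x85} = {(μ,x85), (ν,x85)}
  {μ} × {x83, x84, x85} = {(μ,x83), (μ,x84), (μ,x85)}
  {μ, ν} × {x84, x85} = {(μ,x84), (μ,x85), (ν,x84), (ν,x85)}
  {μ, ν} × {x83, x84, x85} = {(μ,x83), (μ,x84), (μ,x85), (ν,x83), (ν,x84), (ν,x85)}
These 9 distinct sets form the basis B.
Close under arbitrary unions to get τ_{X×Y}; counting gives |τ_{X×Y}| = 14.


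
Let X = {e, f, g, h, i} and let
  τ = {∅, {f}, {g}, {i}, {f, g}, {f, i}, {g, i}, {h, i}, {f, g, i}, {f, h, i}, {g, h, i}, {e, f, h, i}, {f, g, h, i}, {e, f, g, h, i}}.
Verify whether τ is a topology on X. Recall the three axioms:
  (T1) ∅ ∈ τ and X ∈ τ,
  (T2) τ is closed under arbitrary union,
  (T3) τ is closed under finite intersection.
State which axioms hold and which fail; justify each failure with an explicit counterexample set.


τ IS a topology on X.

Axiom (T1): ∅ ∈ τ? Yes; X ∈ τ? Yes.
Axiom (T2/T3): check pairwise unions and intersections of members of τ.
All pairwise intersections and unions checked — each lies in τ. Therefore τ satisfies (T1), (T2), (T3): it IS a topology on X.


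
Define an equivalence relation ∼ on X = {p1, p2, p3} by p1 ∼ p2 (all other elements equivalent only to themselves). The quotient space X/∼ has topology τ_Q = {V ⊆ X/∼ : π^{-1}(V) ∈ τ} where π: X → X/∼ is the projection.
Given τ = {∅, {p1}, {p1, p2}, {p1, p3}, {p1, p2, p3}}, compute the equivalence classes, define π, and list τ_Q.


X/∼ = {[p1=p2], [p3]}; |τ_Q| = 3.

Equivalence classes: [p1=p2], [p3].
Quotient map π: X → X/∼ sends p1 ↦ [p1=p2], p2 ↦ [p1=p2], p3 ↦ [p3].
For each subset V ⊆ X/∼, compute π^{-1}(V) ⊆ X and check whether π^{-1}(V) ∈ τ. V is open in τ_Q iff π^{-1}(V) ∈ τ.
  V = {}: π^{-1}(V) = ∅ ∈ τ ✓.
  V = {[p1=p2]}: π^{-1}(V) = {p1, p2} ∈ τ ✓.
  V = {[p3]}: π^{-1}(V) = {p3} ∉ τ ✗.
  V = {[p1=p2], [p3]}: π^{-1}(V) = {p1, p2, p3} ∈ τ ✓.
Open sets in the quotient: τ_Q = {{}, {[p1=p2]}, {[p1=p2], [p3]}} (3 elements).


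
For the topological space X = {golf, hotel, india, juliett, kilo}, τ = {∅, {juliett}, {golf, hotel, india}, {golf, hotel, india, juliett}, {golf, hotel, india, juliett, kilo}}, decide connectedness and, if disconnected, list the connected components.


(X, τ) is connected.

Find clopen sets (U ∈ τ with X ∖ U ∈ τ):
  U = ∅, X ∖ U = {golf, hotel, india, juliett, kilo} — both open, so U is clopen.
  U = {golf, hotel, india, juliett, kilo}, X ∖ U = ∅ — both open, so U is clopen.
Only trivial clopens (∅ and X) exist, so (X, τ) is connected.
Compute connected components by grouping points that agree on all clopens:
  component: {golf, hotel, india, juliett, kilo}


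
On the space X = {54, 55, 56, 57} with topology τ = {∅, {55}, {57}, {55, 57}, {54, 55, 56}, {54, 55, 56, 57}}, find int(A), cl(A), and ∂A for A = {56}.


int(A) = ∅, cl(A) = {54, 56}, ∂A = {54, 56}.

Closed sets in (X, τ) are complements of opens:
  closed(X, τ) = {∅, {57}, {54, 56}, {54, 55, 56}, {54, 56, 57}, {54, 55, 56, 57}}.
int(A) = ⋃ {U ∈ τ : U ⊆ A}. Opens contained in A: ∅.
Taking the union of these: int(A) = ∅.
cl(A) = ⋂ {C closed : A ⊆ C}. Closed sets containing A: {54, 56}, {54, 55, 56}, {54, 56, 57}, {54, 55, 56, 57}.
Intersecting these: cl(A) = {54, 56}.
∂A = cl(A) ∖ int(A) = {54, 56} ∖ ∅ = {54, 56}.


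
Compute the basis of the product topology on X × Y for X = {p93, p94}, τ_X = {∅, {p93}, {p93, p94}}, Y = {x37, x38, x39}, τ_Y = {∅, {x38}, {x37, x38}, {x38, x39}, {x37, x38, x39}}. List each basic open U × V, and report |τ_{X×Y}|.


Basis B = {∅ × ∅, {p93} × {x38}, {p93} × {x37, x38}, {p93} × {x38, x39}, {p93, p94} × {x38}, {p93} × {x37, x38, x39}, {p93, p94} × {x37, x38}, {p93, p94} × {x38, x39}, {p93, p94} × {x37, x38, x39}}; |τ_{X×Y}| = 14.

Enumerate products U × V with U ∈ τ_X, V ∈ τ_Y (deduplicated):
  ∅ × ∅ = {} (∅)
  {p93} × {x38} = {(p93,x38)}
  {p93} × {x37, x38} = {(p93,x37), (p93,x38)}
  {p93} × {x38, x39} = {(p93,x38), (p93,x39)}
  {p93, p94} × {x38} = {(p93,x38), (p94,x38)}
  {p93} × {x37, x38, x39} = {(p93,x37), (p93,x38), (p93,x39)}
  {p93, p94} × {x37, x38} = {(p93,x37), (p93,x38), (p94,x37), (p94,x38)}
  {p93, p94} × {x38, x39} = {(p93,x38), (p93,x39), (p94,x38), (p94,x39)}
  {p93, p94} × {x37, x38, x39} = {(p93,x37), (p93,x38), (p93,x39), (p94,x37), (p94,x38), (p94,x39)}
These 9 distinct sets form the basis B.
Close under arbitrary unions to get τ_{X×Y}; counting gives |τ_{X×Y}| = 14.


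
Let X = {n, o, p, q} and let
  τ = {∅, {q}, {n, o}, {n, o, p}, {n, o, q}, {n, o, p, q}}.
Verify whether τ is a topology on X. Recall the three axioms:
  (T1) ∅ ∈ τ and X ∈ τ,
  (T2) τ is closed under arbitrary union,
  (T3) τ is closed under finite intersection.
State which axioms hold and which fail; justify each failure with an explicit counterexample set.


τ IS a topology on X.

Axiom (T1): ∅ ∈ τ? Yes; X ∈ τ? Yes.
Axiom (T2/T3): check pairwise unions and intersections of members of τ.
All pairwise intersections and unions checked — each lies in τ. Therefore τ satisfies (T1), (T2), (T3): it IS a topology on X.


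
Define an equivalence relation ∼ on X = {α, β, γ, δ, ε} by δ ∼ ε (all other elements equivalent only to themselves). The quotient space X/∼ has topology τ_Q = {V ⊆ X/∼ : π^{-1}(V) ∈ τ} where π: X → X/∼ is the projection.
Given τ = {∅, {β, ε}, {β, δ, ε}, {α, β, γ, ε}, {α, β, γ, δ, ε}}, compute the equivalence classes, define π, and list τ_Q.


X/∼ = {[α], [β], [γ], [δ=ε]}; |τ_Q| = 3.

Equivalence classes: [α], [β], [γ], [δ=ε].
Quotient map π: X → X/∼ sends α ↦ [α], β ↦ [β], γ ↦ [γ], δ ↦ [δ=ε], ε ↦ [δ=ε].
For each subset V ⊆ X/∼, compute π^{-1}(V) ⊆ X and check whether π^{-1}(V) ∈ τ. V is open in τ_Q iff π^{-1}(V) ∈ τ.
  V = {}: π^{-1}(V) = ∅ ∈ τ ✓.
  V = {[α]}: π^{-1}(V) = {α} ∉ τ ✗.
  V = {[β]}: π^{-1}(V) = {β} ∉ τ ✗.
  V = {[α], [β]}: π^{-1}(V) = {α, β} ∉ τ ✗.
  V = {[γ]}: π^{-1}(V) = {γ} ∉ τ ✗.
  V = {[α], [γ]}: π^{-1}(V) = {α, γ} ∉ τ ✗.
  V = {[β], [γ]}: π^{-1}(V) = {β, γ} ∉ τ ✗.
  V = {[α], [β], [γ]}: π^{-1}(V) = {α, β, γ} ∉ τ ✗.
  V = {[δ=ε]}: π^{-1}(V) = {δ, ε} ∉ τ ✗.
  V = {[α], [δ=ε]}: π^{-1}(V) = {α, δ, ε} ∉ τ ✗.
  V = {[β], [δ=ε]}: π^{-1}(V) = {β, δ, ε} ∈ τ ✓.
  V = {[α], [β], [δ=ε]}: π^{-1}(V) = {α, β, δ, ε} ∉ τ ✗.
  V = {[γ], [δ=ε]}: π^{-1}(V) = {γ, δ, ε} ∉ τ ✗.
  V = {[α], [γ], [δ=ε]}: π^{-1}(V) = {α, γ, δ, ε} ∉ τ ✗.
  V = {[β], [γ], [δ=ε]}: π^{-1}(V) = {β, γ, δ, ε} ∉ τ ✗.
  V = {[α], [β], [γ], [δ=ε]}: π^{-1}(V) = {α, β, γ, δ, ε} ∈ τ ✓.
Open sets in the quotient: τ_Q = {{}, {[β], [δ=ε]}, {[α], [β], [γ], [δ=ε]}} (3 elements).


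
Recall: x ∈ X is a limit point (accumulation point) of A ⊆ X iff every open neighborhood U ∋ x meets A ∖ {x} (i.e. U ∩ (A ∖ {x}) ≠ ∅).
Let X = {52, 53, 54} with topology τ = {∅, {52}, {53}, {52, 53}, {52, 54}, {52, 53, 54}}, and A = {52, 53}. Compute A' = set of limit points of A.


A' = {54}

For each x ∈ X, list the open sets U ∈ τ with x ∈ U, then check whether U ∩ (A ∖ {x}) ≠ ∅ for every such U.
  x = 52: open {52} ∋ x has {52} ∩ (A ∖ {52}) = ∅, so x is NOT a limit point.
  x = 53: open {53} ∋ x has {53} ∩ (A ∖ {53}) = ∅, so x is NOT a limit point.
  x = 54: opens ∋ x are {52, 54}, {52, 53, 54}; each meets A ∖ {54}, so x IS a limit point.
Collecting: A' = {54}.


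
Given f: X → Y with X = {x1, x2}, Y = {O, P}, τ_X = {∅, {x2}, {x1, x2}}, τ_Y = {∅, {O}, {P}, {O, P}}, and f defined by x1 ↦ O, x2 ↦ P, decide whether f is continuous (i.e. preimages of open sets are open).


f is NOT continuous.

Compute f^{-1}(U) for each U ∈ τ_Y:
  U = ∅: f^{-1}(U) = ∅ ∈ τ_X ✓.
  U = {O}: f^{-1}(U) = {x1} ∉ τ_X ✗.
  U = {P}: f^{-1}(U) = {x2} ∈ τ_X ✓.
  U = {O, P}: f^{-1}(U) = {x1, x2} ∈ τ_X ✓.
Found U = {O} with f^{-1}(U) = {x1} not in τ_X. Therefore f is NOT continuous.


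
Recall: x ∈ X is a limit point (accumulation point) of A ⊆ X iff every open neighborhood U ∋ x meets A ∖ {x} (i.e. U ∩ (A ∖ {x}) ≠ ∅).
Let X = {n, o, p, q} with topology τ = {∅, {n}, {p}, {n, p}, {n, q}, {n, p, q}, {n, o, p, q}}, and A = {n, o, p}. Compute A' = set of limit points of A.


A' = {o, q}

For each x ∈ X, list the open sets U ∈ τ with x ∈ U, then check whether U ∩ (A ∖ {x}) ≠ ∅ for every such U.
  x = n: open {n} ∋ x has {n} ∩ (A ∖ {n}) = ∅, so x is NOT a limit point.
  x = o: opens ∋ x are {n, o, p, q}; each meets A ∖ {o}, so x IS a limit point.
  x = p: open {p} ∋ x has {p} ∩ (A ∖ {p}) = ∅, so x is NOT a limit point.
  x = q: opens ∋ x are {n, q}, {n, p, q}, {n, o, p, q}; each meets A ∖ {q}, so x IS a limit point.
Collecting: A' = {o, q}.


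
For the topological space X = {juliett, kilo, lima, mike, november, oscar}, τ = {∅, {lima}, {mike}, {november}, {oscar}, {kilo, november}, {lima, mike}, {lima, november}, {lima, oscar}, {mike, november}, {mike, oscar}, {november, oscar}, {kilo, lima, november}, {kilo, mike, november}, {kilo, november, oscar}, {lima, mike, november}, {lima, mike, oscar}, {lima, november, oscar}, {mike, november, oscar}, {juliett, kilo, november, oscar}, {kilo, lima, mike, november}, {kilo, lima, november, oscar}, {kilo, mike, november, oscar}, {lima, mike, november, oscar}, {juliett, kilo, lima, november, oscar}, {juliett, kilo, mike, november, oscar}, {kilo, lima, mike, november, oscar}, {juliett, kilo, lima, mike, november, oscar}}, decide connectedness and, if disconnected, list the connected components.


(X, τ) is disconnected; components = [{lima}, {mike}, {juliett, kilo, november, oscar}].

Find clopen sets (U ∈ τ with X ∖ U ∈ τ):
  U = ∅, X ∖ U = {juliett, kilo, lima, mike, november, oscar} — both open, so U is clopen.
  U = {lima}, X ∖ U = {juliett, kilo, mike, november, oscar} — both open, so U is clopen.
  U = {mike}, X ∖ U = {juliett, kilo, lima, november, oscar} — both open, so U is clopen.
  U = {lima, mike}, X ∖ U = {juliett, kilo, november, oscar} — both open, so U is clopen.
  U = {juliett, kilo, november, oscar}, X ∖ U = {lima, mike} — both open, so U is clopen.
  U = {juliett, kilo, lima, november, oscar}, X ∖ U = {mike} — both open, so U is clopen.
  U = {juliett, kilo, mike, november, oscar}, X ∖ U = {lima} — both open, so U is clopen.
  U = {juliett, kilo, lima, mike, november, oscar}, X ∖ U = ∅ — both open, so U is clopen.
Nontrivial clopen(s) exist: e.g. {lima, mike}. So (X, τ) is disconnected.
Compute connected components by grouping points that agree on all clopens:
  component: {lima}
  component: {mike}
  component: {juliett, kilo, november, oscar}


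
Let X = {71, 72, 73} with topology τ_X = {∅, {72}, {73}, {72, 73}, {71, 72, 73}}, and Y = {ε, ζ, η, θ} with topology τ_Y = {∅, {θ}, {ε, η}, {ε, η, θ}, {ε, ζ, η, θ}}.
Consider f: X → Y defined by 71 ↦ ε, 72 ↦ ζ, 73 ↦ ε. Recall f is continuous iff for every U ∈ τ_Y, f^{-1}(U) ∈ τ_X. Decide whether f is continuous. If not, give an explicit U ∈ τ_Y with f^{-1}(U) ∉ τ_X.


f is NOT continuous.

Compute f^{-1}(U) for each U ∈ τ_Y:
  U = ∅: f^{-1}(U) = ∅ ∈ τ_X ✓.
  U = {θ}: f^{-1}(U) = ∅ ∈ τ_X ✓.
  U = {ε, η}: f^{-1}(U) = {71, 73} ∉ τ_X ✗.
  U = {ε, η, θ}: f^{-1}(U) = {71, 73} ∉ τ_X ✗.
  U = {ε, ζ, η, θ}: f^{-1}(U) = {71, 72, 73} ∈ τ_X ✓.
Found U = {ε, η} with f^{-1}(U) = {71, 73} not in τ_X. Therefore f is NOT continuous.


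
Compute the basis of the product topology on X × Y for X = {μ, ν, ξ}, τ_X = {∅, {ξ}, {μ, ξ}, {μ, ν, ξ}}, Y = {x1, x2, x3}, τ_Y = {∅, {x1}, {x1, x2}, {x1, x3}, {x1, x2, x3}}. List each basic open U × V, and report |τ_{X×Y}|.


Basis B = {∅ × ∅, {ξ} × {x1}, {μ, ξ} × {x1}, {ξ} × {x1, x2}, {ξ} × {x1, x3}, {μ, ν, ξ} × {x1}, {ξ} × {x1, x2, x3}, {μ, ξ} × {x1, x2}, {μ, ξ} × {x1, x3}, {μ, ξ} × {x1, x2, x3}, {μ, ν, ξ} × {x1, x2}, {μ, ν, ξ} × {x1, x3}, {μ, ν, ξ} × {x1, x2, x3}}; |τ_{X×Y}| = 30.

Enumerate products U × V with U ∈ τ_X, V ∈ τ_Y (deduplicated):
  ∅ × ∅ = {} (∅)
  {ξ} × {x1} = {(ξ,x1)}
  {μ, ξ} × {x1} = {(μ,x1), (ξ,x1)}
  {ξ} × {x1, x2} = {(ξ,x1), (ξ,x2)}
  {ξ} × {x1, x3} = {(ξ,x1), (ξ,x3)}
  {μ, ν, ξ} × {x1} = {(μ,x1), (ν,x1), (ξ,x1)}
  {ξ} × {x1, x2, x3} = {(ξ,x1), (ξ,x2), (ξ,x3)}
  {μ, ξ} × {x1, x2} = {(μ,x1), (μ,x2), (ξ,x1), (ξ,x2)}
  {μ, ξ} × {x1, x3} = {(μ,x1), (μ,x3), (ξ,x1), (ξ,x3)}
  {μ, ξ} × {x1, x2, x3} = {(μ,x1), (μ,x2), (μ,x3), (ξ,x1), (ξ,x2), (ξ,x3)}
  {μ, ν, ξ} × {x1, x2} = {(μ,x1), (μ,x2), (ν,x1), (ν,x2), (ξ,x1), (ξ,x2)}
  {μ, ν, ξ} × {x1, x3} = {(μ,x1), (μ,x3), (ν,x1), (ν,x3), (ξ,x1), (ξ,x3)}
  {μ, ν, ξ} × {x1, x2, x3} = {(μ,x1), (μ,x2), (μ,x3), (ν,x1), (ν,x2), (ν,x3), (ξ,x1), (ξ,x2), (ξ,x3)}
These 13 distinct sets form the basis B.
Close under arbitrary unions to get τ_{X×Y}; counting gives |τ_{X×Y}| = 30.


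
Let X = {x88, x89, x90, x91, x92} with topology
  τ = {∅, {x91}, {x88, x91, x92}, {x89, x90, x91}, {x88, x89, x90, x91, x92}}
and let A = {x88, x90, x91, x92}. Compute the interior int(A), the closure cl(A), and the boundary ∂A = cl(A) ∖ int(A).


int(A) = {x88, x91, x92}, cl(A) = {x88, x89, x90, x91, x92}, ∂A = {x89, x90}.

Closed sets in (X, τ) are complements of opens:
  closed(X, τ) = {∅, {x88, x92}, {x89, x90}, {x88, x89, x90, x92}, {x88, x89, x90, x91, x92}}.
int(A) = ⋃ {U ∈ τ : U ⊆ A}. Opens contained in A: ∅, {x91}, {x88, x91, x92}.
Taking the union of these: int(A) = {x88, x91, x92}.
cl(A) = ⋂ {C closed : A ⊆ C}. Closed sets containing A: {x88, x89, x90, x91, x92}.
Intersecting these: cl(A) = {x88, x89, x90, x91, x92}.
∂A = cl(A) ∖ int(A) = {x88, x89, x90, x91, x92} ∖ {x88, x91, x92} = {x89, x90}.


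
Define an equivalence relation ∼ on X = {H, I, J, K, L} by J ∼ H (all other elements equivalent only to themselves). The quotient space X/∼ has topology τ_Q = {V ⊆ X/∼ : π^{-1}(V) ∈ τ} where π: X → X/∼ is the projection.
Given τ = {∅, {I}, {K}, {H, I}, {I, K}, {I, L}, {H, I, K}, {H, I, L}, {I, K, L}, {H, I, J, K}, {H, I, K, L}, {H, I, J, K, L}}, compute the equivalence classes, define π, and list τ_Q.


X/∼ = {[H=J], [I], [K], [L]}; |τ_Q| = 8.

Equivalence classes: [H=J], [I], [K], [L].
Quotient map π: X → X/∼ sends H ↦ [H=J], I ↦ [I], J ↦ [H=J], K ↦ [K], L ↦ [L].
For each subset V ⊆ X/∼, compute π^{-1}(V) ⊆ X and check whether π^{-1}(V) ∈ τ. V is open in τ_Q iff π^{-1}(V) ∈ τ.
  V = {}: π^{-1}(V) = ∅ ∈ τ ✓.
  V = {[H=J]}: π^{-1}(V) = {H, J} ∉ τ ✗.
  V = {[I]}: π^{-1}(V) = {I} ∈ τ ✓.
  V = {[H=J], [I]}: π^{-1}(V) = {H, I, J} ∉ τ ✗.
  V = {[K]}: π^{-1}(V) = {K} ∈ τ ✓.
  V = {[H=J], [K]}: π^{-1}(V) = {H, J, K} ∉ τ ✗.
  V = {[I], [K]}: π^{-1}(V) = {I, K} ∈ τ ✓.
  V = {[H=J], [I], [K]}: π^{-1}(V) = {H, I, J, K} ∈ τ ✓.
  V = {[L]}: π^{-1}(V) = {L} ∉ τ ✗.
  V = {[H=J], [L]}: π^{-1}(V) = {H, J, L} ∉ τ ✗.
  V = {[I], [L]}: π^{-1}(V) = {I, L} ∈ τ ✓.
  V = {[H=J], [I], [L]}: π^{-1}(V) = {H, I, J, L} ∉ τ ✗.
  V = {[K], [L]}: π^{-1}(V) = {K, L} ∉ τ ✗.
  V = {[H=J], [K], [L]}: π^{-1}(V) = {H, J, K, L} ∉ τ ✗.
  V = {[I], [K], [L]}: π^{-1}(V) = {I, K, L} ∈ τ ✓.
  V = {[H=J], [I], [K], [L]}: π^{-1}(V) = {H, I, J, K, L} ∈ τ ✓.
Open sets in the quotient: τ_Q = {{}, {[I]}, {[K]}, {[I], [K]}, {[H=J], [I], [K]}, {[I], [L]}, {[I], [K], [L]}, {[H=J], [I], [K], [L]}} (8 elements).
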